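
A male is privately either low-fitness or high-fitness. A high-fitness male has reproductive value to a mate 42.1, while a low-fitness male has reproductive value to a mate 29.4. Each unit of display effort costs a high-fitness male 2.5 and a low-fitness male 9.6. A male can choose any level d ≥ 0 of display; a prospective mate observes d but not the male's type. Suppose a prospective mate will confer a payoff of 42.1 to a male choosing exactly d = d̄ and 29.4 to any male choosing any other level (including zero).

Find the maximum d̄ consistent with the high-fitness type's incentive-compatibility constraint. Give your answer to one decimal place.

5.1

Choosing d̄ yields the high-fitness type 42.1 − 2.5·d̄; choosing zero yields 29.4.
The high-fitness type is indifferent at 42.1 − 2.5·d̄ = 29.4, i.e. d̄ = (42.1 − 29.4) / 2.5 ≈ 5.1.
For any d̄ above 5.1 the high-fitness type would rather pool at zero, so separation collapses.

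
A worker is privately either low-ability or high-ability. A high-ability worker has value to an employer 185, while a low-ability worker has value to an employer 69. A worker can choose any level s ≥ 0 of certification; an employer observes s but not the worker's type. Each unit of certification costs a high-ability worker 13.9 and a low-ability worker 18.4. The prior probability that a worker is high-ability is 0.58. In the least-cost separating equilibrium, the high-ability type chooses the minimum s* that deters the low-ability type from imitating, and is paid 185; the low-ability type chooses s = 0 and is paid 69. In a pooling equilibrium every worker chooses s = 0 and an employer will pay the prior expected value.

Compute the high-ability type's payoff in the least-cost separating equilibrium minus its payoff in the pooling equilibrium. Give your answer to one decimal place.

-38.9

Least-cost separating signal: s* solves 69 = 185 − 18.4·s*, so s* = (185 − 69)/18.4 ≈ 6.3043.
High-ability type's separating payoff: 185 − 13.9 × s* = 185 − 13.9 × (185 − 69)/18.4 = 185 − 1612.4/18.4 ≈ 97.370.
Pooling payoff: 0.58 × 185 + 0.42 × 69 = 136.28.
Difference: 97.370 − 136.28 = -38.91, i.e. -38.9 to one decimal place.
The high-ability type would prefer the pooling outcome.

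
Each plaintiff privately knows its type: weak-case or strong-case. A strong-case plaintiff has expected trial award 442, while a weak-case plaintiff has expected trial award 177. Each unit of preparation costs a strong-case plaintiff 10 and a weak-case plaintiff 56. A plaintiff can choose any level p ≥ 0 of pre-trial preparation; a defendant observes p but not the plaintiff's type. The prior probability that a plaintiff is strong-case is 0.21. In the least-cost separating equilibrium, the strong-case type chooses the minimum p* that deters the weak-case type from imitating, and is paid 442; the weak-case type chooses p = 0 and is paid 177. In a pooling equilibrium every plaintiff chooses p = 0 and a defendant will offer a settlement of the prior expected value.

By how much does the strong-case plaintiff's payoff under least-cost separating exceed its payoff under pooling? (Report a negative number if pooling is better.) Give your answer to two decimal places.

Least-cost separating signal: p* solves 177 = 442 − 56·p*, so p* = (442 − 177)/56 ≈ 4.7321.
Strong-case type's separating payoff: 442 − 10 × p* = 442 − 10 × (442 − 177)/56 = 442 − 2650/56 ≈ 394.6786.
Pooling payoff: 0.21 × 442 + 0.79 × 177 = 232.65.
Difference: 394.6786 − 232.65 = 162.0286, i.e. 162.03 to two decimal places.
The strong-case type prefers to separate.

162.03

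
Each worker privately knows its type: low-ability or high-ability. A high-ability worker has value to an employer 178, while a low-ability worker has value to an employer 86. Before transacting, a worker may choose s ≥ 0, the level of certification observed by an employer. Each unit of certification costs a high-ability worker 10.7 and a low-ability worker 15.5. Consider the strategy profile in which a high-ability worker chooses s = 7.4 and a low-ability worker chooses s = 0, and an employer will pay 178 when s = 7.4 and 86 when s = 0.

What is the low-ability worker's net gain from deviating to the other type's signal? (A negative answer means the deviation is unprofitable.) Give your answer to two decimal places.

Playing s = 0 the low-ability worker receives 86.
Deviating to s = 7.4 brings payment 178 at cost 15.5 × 7.4 = 114.7, netting 63.3.
Gain from deviating: 63.3 − 86 = -22.70.
The gain is negative, so the low-ability type's incentive-compatibility constraint is satisfied.

-22.70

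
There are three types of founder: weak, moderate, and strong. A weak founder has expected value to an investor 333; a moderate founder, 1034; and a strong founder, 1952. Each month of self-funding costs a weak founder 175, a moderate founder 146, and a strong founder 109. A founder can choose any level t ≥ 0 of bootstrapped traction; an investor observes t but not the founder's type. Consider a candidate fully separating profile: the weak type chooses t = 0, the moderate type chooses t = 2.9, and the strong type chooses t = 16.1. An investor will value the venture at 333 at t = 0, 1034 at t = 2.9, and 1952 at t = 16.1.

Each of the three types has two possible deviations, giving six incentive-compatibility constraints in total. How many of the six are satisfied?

Strong (own payoff 1952 − 109×16.1 = 197.1): to t=0 gives 333 → profitable ✗; to t=2.9 gives 1034 − 109×2.9 = 717.9 → profitable ✗.
Weak (own payoff 333): to t=2.9 gives 1034 − 175×2.9 = 526.5 → profitable ✗; to t=16.1 gives 1952 − 175×16.1 = -865.5 → no gain ✓.
Moderate (own payoff 1034 − 146×2.9 = 610.6): to t=0 gives 333 → no gain ✓; to t=16.1 gives 1952 − 146×16.1 = -398.6 → no gain ✓.
3 of the 6 constraints hold; not an equilibrium.

3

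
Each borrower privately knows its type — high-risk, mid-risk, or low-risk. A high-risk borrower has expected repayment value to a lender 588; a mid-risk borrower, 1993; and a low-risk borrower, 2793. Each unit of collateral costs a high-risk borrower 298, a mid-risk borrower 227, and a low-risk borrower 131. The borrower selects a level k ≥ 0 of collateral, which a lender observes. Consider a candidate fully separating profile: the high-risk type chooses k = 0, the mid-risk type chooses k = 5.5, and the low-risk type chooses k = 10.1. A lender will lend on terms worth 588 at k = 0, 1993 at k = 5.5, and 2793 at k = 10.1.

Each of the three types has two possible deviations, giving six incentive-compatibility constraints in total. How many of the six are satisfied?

High-risk (own payoff 588): to k=5.5 gives 1993 − 298×5.5 = 354 → no gain ✓; to k=10.1 gives 2793 − 298×10.1 = -216.8 → no gain ✓.
Mid-risk (own payoff 1993 − 227×5.5 = 744.5): to k=0 gives 588 → no gain ✓; to k=10.1 gives 2793 − 227×10.1 = 500.3 → no gain ✓.
Low-risk (own payoff 2793 − 131×10.1 = 1469.9): to k=0 gives 588 → no gain ✓; to k=5.5 gives 1993 − 131×5.5 = 1272.5 → no gain ✓.
6 of the 6 constraints hold; this profile is a separating equilibrium.

6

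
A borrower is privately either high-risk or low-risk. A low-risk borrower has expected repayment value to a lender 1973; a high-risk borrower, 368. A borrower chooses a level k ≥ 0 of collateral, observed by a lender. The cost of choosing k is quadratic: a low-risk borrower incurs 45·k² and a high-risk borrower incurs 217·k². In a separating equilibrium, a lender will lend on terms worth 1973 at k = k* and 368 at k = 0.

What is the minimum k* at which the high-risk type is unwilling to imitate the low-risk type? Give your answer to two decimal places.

The high-risk type at k = 0 receives 368; imitating at k* yields 1973 − 217·k*².
Indifference: 368 = 1973 − 217·k*², so k*² = (1973 − 368) / 217 ≈ 7.3963.
k* = √7.3963 ≈ 2.72.

2.72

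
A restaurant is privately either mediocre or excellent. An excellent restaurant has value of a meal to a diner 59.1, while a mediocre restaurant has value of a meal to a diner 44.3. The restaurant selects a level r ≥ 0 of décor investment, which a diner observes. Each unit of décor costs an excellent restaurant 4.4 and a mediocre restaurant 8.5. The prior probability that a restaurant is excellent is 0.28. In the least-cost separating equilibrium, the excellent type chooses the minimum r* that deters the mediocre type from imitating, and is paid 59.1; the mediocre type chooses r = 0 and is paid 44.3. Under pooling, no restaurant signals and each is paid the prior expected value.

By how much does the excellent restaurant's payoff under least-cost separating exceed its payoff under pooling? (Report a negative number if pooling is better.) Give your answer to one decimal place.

3.0

Least-cost separating signal: r* solves 44.3 = 59.1 − 8.5·r*, so r* = (59.1 − 44.3)/8.5 ≈ 1.7412.
Excellent type's separating payoff: 59.1 − 4.4 × r* = 59.1 − 4.4 × (59.1 − 44.3)/8.5 = 59.1 − 65.12/8.5 ≈ 51.439.
Pooling payoff: 0.28 × 59.1 + 0.72 × 44.3 = 48.444.
Difference: 51.439 − 48.444 = 2.995, i.e. 3.0 to one decimal place.
The excellent type prefers to separate.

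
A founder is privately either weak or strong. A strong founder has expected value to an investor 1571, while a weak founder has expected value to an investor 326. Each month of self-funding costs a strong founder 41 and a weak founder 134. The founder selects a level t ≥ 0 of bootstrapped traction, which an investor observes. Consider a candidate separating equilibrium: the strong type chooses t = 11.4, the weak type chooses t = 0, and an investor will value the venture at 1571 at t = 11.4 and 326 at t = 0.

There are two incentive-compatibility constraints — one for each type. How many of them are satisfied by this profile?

2

Strong type: signal → 1571 − 41 × 11.4 = 1103.6; deviate to 0 → 326. IC holds (1103.6 ≥ 326).
Weak type: stay at 0 → 326; mimic → 1571 − 134 × 11.4 = 43.4. IC holds (326 ≥ 43.4).
2 of 2 constraints hold, so this is a separating equilibrium.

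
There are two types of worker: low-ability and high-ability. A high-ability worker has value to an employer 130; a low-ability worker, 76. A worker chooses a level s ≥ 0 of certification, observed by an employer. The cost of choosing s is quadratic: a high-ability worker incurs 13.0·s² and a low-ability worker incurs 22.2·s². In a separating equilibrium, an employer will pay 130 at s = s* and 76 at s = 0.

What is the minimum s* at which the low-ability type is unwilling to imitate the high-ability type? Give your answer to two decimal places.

1.56

The low-ability type at s = 0 receives 76; imitating at s* yields 130 − 22.2·s*².
Indifference: 76 = 130 − 22.2·s*², so s*² = (130 − 76) / 22.2 ≈ 2.4324.
s* = √2.4324 ≈ 1.56.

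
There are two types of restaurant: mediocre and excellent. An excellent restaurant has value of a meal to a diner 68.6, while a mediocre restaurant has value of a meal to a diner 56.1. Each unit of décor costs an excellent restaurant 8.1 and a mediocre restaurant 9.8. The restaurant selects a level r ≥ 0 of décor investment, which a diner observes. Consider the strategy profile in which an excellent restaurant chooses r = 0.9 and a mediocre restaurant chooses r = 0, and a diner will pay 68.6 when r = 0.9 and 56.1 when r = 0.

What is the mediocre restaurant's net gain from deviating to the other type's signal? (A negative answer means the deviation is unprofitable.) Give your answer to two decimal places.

3.68

Playing r = 0 the mediocre restaurant receives 56.1.
Deviating to r = 0.9 brings payment 68.6 at cost 9.8 × 0.9 = 8.82, netting 59.78.
Gain from deviating: 59.78 − 56.1 = 3.68.
The gain is positive, so the mediocre type's incentive-compatibility constraint is violated — this profile is not a separating equilibrium.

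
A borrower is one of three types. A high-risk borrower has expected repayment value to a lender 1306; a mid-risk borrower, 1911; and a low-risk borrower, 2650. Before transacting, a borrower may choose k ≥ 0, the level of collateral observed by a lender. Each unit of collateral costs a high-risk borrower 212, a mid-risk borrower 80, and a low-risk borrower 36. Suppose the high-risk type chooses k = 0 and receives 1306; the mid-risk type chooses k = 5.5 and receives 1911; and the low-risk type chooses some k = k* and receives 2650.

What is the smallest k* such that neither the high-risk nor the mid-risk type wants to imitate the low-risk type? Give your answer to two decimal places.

14.74

High-risk type (on-path payoff 1306) won't mimic when 1306 ≥ 2650 − 212·k*, i.e. k* ≥ 6.34.
Mid-risk type (on-path payoff 1911 − 80×5.5 = 1471) won't mimic when 1471 ≥ 2650 − 80·k*, i.e. k* ≥ 14.74.
Both must hold, so k* = max(6.34, 14.74) = 14.74. The mid-risk type's constraint binds.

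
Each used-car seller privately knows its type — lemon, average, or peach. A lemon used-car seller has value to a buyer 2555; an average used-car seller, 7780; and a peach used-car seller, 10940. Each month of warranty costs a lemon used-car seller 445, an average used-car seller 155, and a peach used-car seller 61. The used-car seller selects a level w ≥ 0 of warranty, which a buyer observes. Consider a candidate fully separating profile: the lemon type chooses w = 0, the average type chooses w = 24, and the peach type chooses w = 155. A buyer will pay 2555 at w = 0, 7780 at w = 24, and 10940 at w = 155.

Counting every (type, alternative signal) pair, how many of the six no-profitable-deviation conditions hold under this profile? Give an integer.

Peach (own payoff 10940 − 61×155 = 1485): to w=0 gives 2555 → profitable ✗; to w=24 gives 7780 − 61×24 = 6316 → profitable ✗.
Lemon (own payoff 2555): to w=24 gives 7780 − 445×24 = -2900 → no gain ✓; to w=155 gives 10940 − 445×155 = -58035 → no gain ✓.
Average (own payoff 7780 − 155×24 = 4060): to w=0 gives 2555 → no gain ✓; to w=155 gives 10940 − 155×155 = -13085 → no gain ✓.
4 of the 6 constraints hold; not an equilibrium.

4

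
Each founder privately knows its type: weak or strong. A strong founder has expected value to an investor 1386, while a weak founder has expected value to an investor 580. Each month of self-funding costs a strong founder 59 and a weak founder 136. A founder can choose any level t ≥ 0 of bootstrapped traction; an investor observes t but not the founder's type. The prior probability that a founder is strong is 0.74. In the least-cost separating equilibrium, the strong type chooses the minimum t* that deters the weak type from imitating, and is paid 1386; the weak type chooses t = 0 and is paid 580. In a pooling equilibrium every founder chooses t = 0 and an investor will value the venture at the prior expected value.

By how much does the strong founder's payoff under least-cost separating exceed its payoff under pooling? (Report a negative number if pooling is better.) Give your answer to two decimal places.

-140.10

Least-cost separating signal: t* solves 580 = 1386 − 136·t*, so t* = (1386 − 580)/136 ≈ 5.9265.
Strong type's separating payoff: 1386 − 59 × t* = 1386 − 59 × (1386 − 580)/136 = 1386 − 47554/136 ≈ 1036.3382.
Pooling payoff: 0.74 × 1386 + 0.26 × 580 = 1176.44.
Difference: 1036.3382 − 1176.44 = -140.1018, i.e. -140.10 to two decimal places.
The strong type would prefer the pooling outcome.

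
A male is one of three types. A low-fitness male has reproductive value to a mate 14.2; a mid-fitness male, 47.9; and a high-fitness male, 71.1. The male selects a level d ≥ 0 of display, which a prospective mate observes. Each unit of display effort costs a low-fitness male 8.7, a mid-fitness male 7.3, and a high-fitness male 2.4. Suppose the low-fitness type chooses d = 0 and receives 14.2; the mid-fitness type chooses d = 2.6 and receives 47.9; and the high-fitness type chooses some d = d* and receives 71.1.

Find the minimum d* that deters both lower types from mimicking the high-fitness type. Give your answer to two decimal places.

6.54

Mid-fitness type (on-path payoff 47.9 − 7.3×2.6 = 28.92) won't mimic when 28.92 ≥ 71.1 − 7.3·d*, i.e. d* ≥ 5.78.
Low-fitness type (on-path payoff 14.2) won't mimic when 14.2 ≥ 71.1 − 8.7·d*, i.e. d* ≥ 6.54.
Both must hold, so d* = max(6.54, 5.78) = 6.54. The low-fitness type's constraint binds.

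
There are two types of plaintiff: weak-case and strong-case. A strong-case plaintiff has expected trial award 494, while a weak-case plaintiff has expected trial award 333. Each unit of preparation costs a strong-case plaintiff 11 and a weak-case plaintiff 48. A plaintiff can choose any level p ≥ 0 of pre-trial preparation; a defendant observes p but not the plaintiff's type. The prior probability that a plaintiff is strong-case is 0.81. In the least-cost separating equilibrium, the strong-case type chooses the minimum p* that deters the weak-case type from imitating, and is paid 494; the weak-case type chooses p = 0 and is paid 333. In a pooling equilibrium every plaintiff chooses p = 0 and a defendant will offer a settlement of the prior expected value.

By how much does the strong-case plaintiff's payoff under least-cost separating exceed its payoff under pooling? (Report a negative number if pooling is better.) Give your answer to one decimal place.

-6.3

Least-cost separating signal: p* solves 333 = 494 − 48·p*, so p* = (494 − 333)/48 ≈ 3.3542.
Strong-case type's separating payoff: 494 − 11 × p* = 494 − 11 × (494 − 333)/48 = 494 − 1771/48 ≈ 457.104.
Pooling payoff: 0.81 × 494 + 0.19 × 333 = 463.41.
Difference: 457.104 − 463.41 = -6.306, i.e. -6.3 to one decimal place.
The strong-case type would prefer the pooling outcome.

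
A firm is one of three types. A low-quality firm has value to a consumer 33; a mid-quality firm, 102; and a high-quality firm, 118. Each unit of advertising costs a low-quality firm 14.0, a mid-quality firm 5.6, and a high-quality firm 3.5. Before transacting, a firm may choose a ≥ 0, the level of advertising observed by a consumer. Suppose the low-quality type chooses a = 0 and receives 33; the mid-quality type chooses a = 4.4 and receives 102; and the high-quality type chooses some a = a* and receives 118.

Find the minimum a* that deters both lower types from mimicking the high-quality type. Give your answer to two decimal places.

Low-quality type (on-path payoff 33) won't mimic when 33 ≥ 118 − 14.0·a*, i.e. a* ≥ 6.07.
Mid-quality type (on-path payoff 102 − 5.6×4.4 = 77.36) won't mimic when 77.36 ≥ 118 − 5.6·a*, i.e. a* ≥ 7.26.
Both must hold, so a* = max(6.07, 7.26) = 7.26. The mid-quality type's constraint binds.

7.26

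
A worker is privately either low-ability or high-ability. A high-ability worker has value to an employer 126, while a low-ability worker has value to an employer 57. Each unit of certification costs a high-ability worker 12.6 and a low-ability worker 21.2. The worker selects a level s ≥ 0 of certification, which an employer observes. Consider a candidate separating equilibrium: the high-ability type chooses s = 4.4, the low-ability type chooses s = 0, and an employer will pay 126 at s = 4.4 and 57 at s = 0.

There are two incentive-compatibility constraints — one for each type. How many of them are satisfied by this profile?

High-ability type: signal → 126 − 12.6 × 4.4 = 70.56; deviate to 0 → 57. IC holds (70.56 ≥ 57).
Low-ability type: stay at 0 → 57; mimic → 126 − 21.2 × 4.4 = 32.72. IC holds (57 ≥ 32.72).
2 of 2 constraints hold, so this is a separating equilibrium.

2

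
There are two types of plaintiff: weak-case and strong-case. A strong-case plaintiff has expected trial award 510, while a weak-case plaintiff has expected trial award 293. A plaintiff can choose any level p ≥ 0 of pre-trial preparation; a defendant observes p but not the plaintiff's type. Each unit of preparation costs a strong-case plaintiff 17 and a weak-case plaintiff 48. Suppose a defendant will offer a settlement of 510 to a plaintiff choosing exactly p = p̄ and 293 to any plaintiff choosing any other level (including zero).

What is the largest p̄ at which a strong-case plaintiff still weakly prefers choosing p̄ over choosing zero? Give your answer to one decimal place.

Choosing p̄ yields the strong-case type 510 − 17·p̄; choosing zero yields 293.
The strong-case type is indifferent at 510 − 17·p̄ = 293, i.e. p̄ = (510 − 293) / 17 ≈ 12.8.
For any p̄ above 12.8 the strong-case type would rather pool at zero, so separation collapses.

12.8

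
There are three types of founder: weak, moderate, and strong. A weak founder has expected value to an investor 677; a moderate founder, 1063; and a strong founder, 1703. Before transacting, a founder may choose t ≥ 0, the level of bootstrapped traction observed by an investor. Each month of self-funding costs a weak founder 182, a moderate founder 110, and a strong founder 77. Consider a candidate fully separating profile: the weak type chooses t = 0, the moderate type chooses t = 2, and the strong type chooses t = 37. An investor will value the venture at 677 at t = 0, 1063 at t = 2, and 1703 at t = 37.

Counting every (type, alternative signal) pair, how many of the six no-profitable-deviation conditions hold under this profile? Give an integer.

3

Moderate (own payoff 1063 − 110×2 = 843): to t=0 gives 677 → no gain ✓; to t=37 gives 1703 − 110×37 = -2367 → no gain ✓.
Strong (own payoff 1703 − 77×37 = -1146): to t=0 gives 677 → profitable ✗; to t=2 gives 1063 − 77×2 = 909 → profitable ✗.
Weak (own payoff 677): to t=2 gives 1063 − 182×2 = 699 → profitable ✗; to t=37 gives 1703 − 182×37 = -5031 → no gain ✓.
3 of the 6 constraints hold; not an equilibrium.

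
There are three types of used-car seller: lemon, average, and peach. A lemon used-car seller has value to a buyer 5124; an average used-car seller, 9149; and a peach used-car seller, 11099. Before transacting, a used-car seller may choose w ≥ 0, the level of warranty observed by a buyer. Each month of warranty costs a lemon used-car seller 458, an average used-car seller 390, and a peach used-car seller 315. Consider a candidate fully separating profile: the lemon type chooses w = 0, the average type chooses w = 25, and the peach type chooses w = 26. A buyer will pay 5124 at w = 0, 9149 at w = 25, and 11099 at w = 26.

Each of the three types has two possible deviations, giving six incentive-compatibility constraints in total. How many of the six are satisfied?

Average (own payoff 9149 − 390×25 = -601): to w=0 gives 5124 → profitable ✗; to w=26 gives 11099 − 390×26 = 959 → profitable ✗.
Peach (own payoff 11099 − 315×26 = 2909): to w=0 gives 5124 → profitable ✗; to w=25 gives 9149 − 315×25 = 1274 → no gain ✓.
Lemon (own payoff 5124): to w=25 gives 9149 − 458×25 = -2301 → no gain ✓; to w=26 gives 11099 − 458×26 = -809 → no gain ✓.
3 of the 6 constraints hold; not an equilibrium.

3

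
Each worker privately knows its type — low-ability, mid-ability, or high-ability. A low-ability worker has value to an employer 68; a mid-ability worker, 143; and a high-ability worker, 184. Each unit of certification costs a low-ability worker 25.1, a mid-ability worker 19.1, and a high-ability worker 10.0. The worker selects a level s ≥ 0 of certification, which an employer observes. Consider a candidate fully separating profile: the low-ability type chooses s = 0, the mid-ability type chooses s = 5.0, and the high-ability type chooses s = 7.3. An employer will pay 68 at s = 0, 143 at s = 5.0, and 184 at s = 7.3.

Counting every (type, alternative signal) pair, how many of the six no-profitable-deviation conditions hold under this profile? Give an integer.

Low-ability (own payoff 68): to s=5.0 gives 143 − 25.1×5.0 = 17.5 → no gain ✓; to s=7.3 gives 184 − 25.1×7.3 = 0.77 → no gain ✓.
Mid-ability (own payoff 143 − 19.1×5.0 = 47.5): to s=0 gives 68 → profitable ✗; to s=7.3 gives 184 − 19.1×7.3 = 44.57 → no gain ✓.
High-ability (own payoff 184 − 10.0×7.3 = 111): to s=0 gives 68 → no gain ✓; to s=5.0 gives 143 − 10.0×5.0 = 93 → no gain ✓.
5 of the 6 constraints hold; not an equilibrium.

5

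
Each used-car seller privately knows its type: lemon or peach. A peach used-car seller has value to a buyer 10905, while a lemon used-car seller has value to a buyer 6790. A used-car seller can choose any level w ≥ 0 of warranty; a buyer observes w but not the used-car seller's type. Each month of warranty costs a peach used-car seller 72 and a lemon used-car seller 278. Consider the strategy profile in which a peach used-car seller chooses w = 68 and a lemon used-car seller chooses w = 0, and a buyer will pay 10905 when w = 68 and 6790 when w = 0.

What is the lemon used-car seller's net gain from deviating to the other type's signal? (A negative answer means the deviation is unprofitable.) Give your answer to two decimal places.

-14789.00

Playing w = 0 the lemon used-car seller receives 6790.
Deviating to w = 68 brings payment 10905 at cost 278 × 68 = 18904, netting -7999.
Gain from deviating: -7999 − 6790 = -14789.00.
The gain is negative, so the lemon type's incentive-compatibility constraint is satisfied.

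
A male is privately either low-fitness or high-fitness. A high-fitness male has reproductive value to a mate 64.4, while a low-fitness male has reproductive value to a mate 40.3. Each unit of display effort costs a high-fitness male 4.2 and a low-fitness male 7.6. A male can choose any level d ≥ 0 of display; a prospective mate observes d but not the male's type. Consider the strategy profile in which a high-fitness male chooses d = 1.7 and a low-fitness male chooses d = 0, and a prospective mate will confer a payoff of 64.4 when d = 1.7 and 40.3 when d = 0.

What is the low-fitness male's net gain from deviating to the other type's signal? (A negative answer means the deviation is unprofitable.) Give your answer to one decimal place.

Playing d = 0 the low-fitness male receives 40.3.
Deviating to d = 1.7 brings payment 64.4 at cost 7.6 × 1.7 = 12.92, netting 51.48.
Gain from deviating: 51.48 − 40.3 = 11.18, i.e. 11.2 to one decimal place.
The gain is positive, so the low-fitness type's incentive-compatibility constraint is violated — this profile is not a separating equilibrium.

11.2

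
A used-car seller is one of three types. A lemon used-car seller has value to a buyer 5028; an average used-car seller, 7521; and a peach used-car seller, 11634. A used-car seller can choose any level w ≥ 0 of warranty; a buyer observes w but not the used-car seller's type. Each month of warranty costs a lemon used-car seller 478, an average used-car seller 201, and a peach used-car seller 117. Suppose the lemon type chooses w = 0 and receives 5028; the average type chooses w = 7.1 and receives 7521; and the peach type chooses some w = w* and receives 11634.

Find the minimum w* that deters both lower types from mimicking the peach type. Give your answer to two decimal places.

Lemon type (on-path payoff 5028) won't mimic when 5028 ≥ 11634 − 478·w*, i.e. w* ≥ 13.82.
Average type (on-path payoff 7521 − 201×7.1 = 6093.9) won't mimic when 6093.9 ≥ 11634 − 201·w*, i.e. w* ≥ 27.56.
Both must hold, so w* = max(13.82, 27.56) = 27.56. The average type's constraint binds.

27.56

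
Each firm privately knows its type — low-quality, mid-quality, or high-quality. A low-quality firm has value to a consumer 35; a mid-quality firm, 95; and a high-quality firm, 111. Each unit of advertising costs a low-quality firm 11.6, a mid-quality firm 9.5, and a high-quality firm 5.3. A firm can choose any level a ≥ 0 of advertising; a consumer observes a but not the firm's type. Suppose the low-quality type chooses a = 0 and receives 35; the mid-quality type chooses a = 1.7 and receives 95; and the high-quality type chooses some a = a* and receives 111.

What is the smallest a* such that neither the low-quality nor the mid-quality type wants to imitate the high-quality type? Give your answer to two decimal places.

6.55

Low-quality type (on-path payoff 35) won't mimic when 35 ≥ 111 − 11.6·a*, i.e. a* ≥ 6.55.
Mid-quality type (on-path payoff 95 − 9.5×1.7 = 78.85) won't mimic when 78.85 ≥ 111 − 9.5·a*, i.e. a* ≥ 3.38.
Both must hold, so a* = max(6.55, 3.38) = 6.55. The low-quality type's constraint binds.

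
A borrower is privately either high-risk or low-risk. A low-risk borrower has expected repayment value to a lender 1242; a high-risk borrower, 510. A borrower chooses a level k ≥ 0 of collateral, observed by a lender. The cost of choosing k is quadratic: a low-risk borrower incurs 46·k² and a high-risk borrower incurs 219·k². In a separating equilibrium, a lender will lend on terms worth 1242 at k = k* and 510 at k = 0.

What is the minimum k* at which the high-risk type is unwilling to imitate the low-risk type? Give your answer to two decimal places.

1.83

The high-risk type at k = 0 receives 510; imitating at k* yields 1242 − 219·k*².
Indifference: 510 = 1242 − 219·k*², so k*² = (1242 − 510) / 219 ≈ 3.3425.
k* = √3.3425 ≈ 1.83.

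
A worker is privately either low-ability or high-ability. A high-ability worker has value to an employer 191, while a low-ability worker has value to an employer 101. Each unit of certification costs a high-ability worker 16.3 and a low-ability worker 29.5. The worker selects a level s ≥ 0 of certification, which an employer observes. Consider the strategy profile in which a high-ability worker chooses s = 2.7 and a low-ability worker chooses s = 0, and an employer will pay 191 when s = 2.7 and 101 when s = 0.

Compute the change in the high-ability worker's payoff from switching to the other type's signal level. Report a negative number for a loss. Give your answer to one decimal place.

Playing s = 2.7 the high-ability worker receives 191 − 16.3 × 2.7 = 146.99.
Deviating to s = 0 yields 101 instead.
Gain from deviating: 101 − 146.99 = -45.99, i.e. -46.0 to one decimal place.
The gain is negative, so the high-ability type's incentive-compatibility constraint is satisfied.

-46.0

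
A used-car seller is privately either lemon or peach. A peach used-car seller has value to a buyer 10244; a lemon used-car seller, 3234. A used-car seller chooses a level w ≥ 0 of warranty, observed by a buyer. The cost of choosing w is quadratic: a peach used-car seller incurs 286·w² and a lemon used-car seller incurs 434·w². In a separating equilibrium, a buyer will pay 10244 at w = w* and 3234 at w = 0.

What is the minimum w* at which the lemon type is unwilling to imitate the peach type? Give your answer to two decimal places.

4.02

The lemon type at w = 0 receives 3234; imitating at w* yields 10244 − 434·w*².
Indifference: 3234 = 10244 − 434·w*², so w*² = (10244 − 3234) / 434 ≈ 16.1521.
w* = √16.1521 ≈ 4.02.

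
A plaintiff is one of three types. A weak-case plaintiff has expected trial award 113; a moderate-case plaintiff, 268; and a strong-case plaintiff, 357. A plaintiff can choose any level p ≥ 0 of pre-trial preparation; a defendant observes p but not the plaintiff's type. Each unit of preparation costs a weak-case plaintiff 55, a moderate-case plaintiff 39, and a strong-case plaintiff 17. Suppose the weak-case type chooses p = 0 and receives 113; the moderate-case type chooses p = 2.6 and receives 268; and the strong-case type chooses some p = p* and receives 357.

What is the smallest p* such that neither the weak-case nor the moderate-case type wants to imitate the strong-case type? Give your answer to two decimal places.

Moderate-case type (on-path payoff 268 − 39×2.6 = 166.6) won't mimic when 166.6 ≥ 357 − 39·p*, i.e. p* ≥ 4.88.
Weak-case type (on-path payoff 113) won't mimic when 113 ≥ 357 − 55·p*, i.e. p* ≥ 4.44.
Both must hold, so p* = max(4.44, 4.88) = 4.88. The moderate-case type's constraint binds.

4.88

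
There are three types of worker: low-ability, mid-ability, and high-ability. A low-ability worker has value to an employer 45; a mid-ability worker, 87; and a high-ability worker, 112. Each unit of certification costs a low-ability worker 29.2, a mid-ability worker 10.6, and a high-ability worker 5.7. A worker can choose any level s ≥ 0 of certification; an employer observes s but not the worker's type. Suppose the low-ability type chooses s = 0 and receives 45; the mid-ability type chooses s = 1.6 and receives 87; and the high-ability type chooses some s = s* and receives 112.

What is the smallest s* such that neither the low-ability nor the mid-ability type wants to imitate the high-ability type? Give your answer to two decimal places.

Low-ability type (on-path payoff 45) won't mimic when 45 ≥ 112 − 29.2·s*, i.e. s* ≥ 2.29.
Mid-ability type (on-path payoff 87 − 10.6×1.6 = 70.04) won't mimic when 70.04 ≥ 112 − 10.6·s*, i.e. s* ≥ 3.96.
Both must hold, so s* = max(2.29, 3.96) = 3.96. The mid-ability type's constraint binds.

3.96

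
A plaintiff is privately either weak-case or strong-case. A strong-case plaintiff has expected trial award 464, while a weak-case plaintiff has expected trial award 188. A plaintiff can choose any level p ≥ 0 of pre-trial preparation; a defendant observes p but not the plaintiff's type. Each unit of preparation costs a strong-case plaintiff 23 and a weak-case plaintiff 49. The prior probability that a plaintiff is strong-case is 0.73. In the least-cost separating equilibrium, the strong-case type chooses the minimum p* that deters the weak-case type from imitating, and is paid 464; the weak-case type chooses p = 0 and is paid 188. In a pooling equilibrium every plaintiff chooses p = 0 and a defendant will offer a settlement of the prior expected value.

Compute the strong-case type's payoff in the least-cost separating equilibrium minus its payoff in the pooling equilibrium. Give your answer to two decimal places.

-55.03

Least-cost separating signal: p* solves 188 = 464 − 49·p*, so p* = (464 − 188)/49 ≈ 5.6327.
Strong-case type's separating payoff: 464 − 23 × p* = 464 − 23 × (464 − 188)/49 = 464 − 6348/49 ≈ 334.4490.
Pooling payoff: 0.73 × 464 + 0.27 × 188 = 389.48.
Difference: 334.4490 − 389.48 = -55.031, i.e. -55.03 to two decimal places.
The strong-case type would prefer the pooling outcome.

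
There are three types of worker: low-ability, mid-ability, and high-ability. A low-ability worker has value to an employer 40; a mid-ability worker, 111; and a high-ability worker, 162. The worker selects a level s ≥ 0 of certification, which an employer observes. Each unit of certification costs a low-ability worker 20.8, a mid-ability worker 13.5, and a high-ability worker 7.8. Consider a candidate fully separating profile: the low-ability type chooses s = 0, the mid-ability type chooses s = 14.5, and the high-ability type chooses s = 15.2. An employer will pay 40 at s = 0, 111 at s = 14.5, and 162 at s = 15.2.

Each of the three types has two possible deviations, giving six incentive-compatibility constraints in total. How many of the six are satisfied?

Mid-ability (own payoff 111 − 13.5×14.5 = -84.75): to s=0 gives 40 → profitable ✗; to s=15.2 gives 162 − 13.5×15.2 = -43.2 → profitable ✗.
Low-ability (own payoff 40): to s=14.5 gives 111 − 20.8×14.5 = -190.6 → no gain ✓; to s=15.2 gives 162 − 20.8×15.2 = -154.16 → no gain ✓.
High-ability (own payoff 162 − 7.8×15.2 = 43.44): to s=0 gives 40 → no gain ✓; to s=14.5 gives 111 − 7.8×14.5 = -2.1 → no gain ✓.
4 of the 6 constraints hold; not an equilibrium.

4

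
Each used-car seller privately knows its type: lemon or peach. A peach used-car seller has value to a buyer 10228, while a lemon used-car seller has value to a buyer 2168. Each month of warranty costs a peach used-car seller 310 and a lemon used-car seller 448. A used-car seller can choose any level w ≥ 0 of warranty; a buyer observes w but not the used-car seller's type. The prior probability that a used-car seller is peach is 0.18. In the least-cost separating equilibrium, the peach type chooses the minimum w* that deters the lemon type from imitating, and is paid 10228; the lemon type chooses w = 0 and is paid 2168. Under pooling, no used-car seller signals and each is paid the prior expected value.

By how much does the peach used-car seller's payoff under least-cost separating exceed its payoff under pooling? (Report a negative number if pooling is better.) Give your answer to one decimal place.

Least-cost separating signal: w* solves 2168 = 10228 − 448·w*, so w* = (10228 − 2168)/448 ≈ 17.9911.
Peach type's separating payoff: 10228 − 310 × w* = 10228 − 310 × (10228 − 2168)/448 = 10228 − 2498600/448 ≈ 4650.768.
Pooling payoff: 0.18 × 10228 + 0.82 × 2168 = 3618.8.
Difference: 4650.768 − 3618.8 = 1031.968, i.e. 1032.0 to one decimal place.
The peach type prefers to separate.

1032.0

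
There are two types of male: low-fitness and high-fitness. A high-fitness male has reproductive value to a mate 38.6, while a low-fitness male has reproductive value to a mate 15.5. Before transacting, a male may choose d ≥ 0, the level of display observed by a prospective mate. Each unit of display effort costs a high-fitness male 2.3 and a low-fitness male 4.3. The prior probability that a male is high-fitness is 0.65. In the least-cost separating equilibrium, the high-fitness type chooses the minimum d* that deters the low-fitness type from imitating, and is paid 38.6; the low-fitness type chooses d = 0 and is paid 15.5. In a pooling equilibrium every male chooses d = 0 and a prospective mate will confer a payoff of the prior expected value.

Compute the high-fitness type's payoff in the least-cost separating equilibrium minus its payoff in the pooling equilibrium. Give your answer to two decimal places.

Least-cost separating signal: d* solves 15.5 = 38.6 − 4.3·d*, so d* = (38.6 − 15.5)/4.3 ≈ 5.3721.
High-fitness type's separating payoff: 38.6 − 2.3 × d* = 38.6 − 2.3 × (38.6 − 15.5)/4.3 = 38.6 − 53.13/4.3 ≈ 26.2442.
Pooling payoff: 0.65 × 38.6 + 0.35 × 15.5 = 30.515.
Difference: 26.2442 − 30.515 = -4.2708, i.e. -4.27 to two decimal places.
The high-fitness type would prefer the pooling outcome.

-4.27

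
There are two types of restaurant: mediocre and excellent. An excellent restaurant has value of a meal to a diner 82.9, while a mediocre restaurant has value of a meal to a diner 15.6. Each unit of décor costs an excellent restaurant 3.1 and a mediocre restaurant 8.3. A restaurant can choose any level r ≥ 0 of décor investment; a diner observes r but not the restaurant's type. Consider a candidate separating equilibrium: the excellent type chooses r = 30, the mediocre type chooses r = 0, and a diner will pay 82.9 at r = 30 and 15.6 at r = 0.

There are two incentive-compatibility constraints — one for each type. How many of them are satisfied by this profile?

Mediocre type: stay at 0 → 15.6; mimic → 82.9 − 8.3 × 30 = -166.1. IC holds (15.6 ≥ -166.1).
Excellent type: signal → 82.9 − 3.1 × 30 = -10.1; deviate to 0 → 15.6. IC fails (-10.1 < 15.6).
1 of 2 constraints hold, so this profile is not an equilibrium.

1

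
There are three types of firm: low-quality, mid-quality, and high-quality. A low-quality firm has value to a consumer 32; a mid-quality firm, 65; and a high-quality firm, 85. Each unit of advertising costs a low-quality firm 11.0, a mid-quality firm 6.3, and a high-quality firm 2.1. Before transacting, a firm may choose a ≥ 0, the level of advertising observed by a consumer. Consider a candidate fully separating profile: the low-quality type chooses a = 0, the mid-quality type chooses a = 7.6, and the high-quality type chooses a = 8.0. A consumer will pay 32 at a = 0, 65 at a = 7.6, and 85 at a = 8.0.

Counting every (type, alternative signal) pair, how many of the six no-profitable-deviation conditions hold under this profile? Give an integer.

4

High-quality (own payoff 85 − 2.1×8.0 = 68.2): to a=0 gives 32 → no gain ✓; to a=7.6 gives 65 − 2.1×7.6 = 49.04 → no gain ✓.
Mid-quality (own payoff 65 − 6.3×7.6 = 17.12): to a=0 gives 32 → profitable ✗; to a=8.0 gives 85 − 6.3×8.0 = 34.6 → profitable ✗.
Low-quality (own payoff 32): to a=7.6 gives 65 − 11.0×7.6 = -18.6 → no gain ✓; to a=8.0 gives 85 − 11.0×8.0 = -3 → no gain ✓.
4 of the 6 constraints hold; not an equilibrium.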